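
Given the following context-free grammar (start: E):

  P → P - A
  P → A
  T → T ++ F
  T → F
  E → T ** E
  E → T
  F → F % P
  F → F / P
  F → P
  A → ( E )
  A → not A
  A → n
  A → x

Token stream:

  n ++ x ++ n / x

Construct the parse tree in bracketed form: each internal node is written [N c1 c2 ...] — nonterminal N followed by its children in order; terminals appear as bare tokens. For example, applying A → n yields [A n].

E
T
T ++ F
T ++ F ++ F
F ++ F ++ F
P ++ F ++ F
A ++ F ++ F
n ++ F ++ F
n ++ P ++ F
n ++ A ++ F
n ++ x ++ F
n ++ x ++ F / P
n ++ x ++ P / P
n ++ x ++ A / P
n ++ x ++ n / P
n ++ x ++ n / A
n ++ x ++ n / x

[E [T [T [T [F [P [A n]]]] ++ [F [P [A x]]]] ++ [F [F [P [A n]]] / [P [A x]]]]]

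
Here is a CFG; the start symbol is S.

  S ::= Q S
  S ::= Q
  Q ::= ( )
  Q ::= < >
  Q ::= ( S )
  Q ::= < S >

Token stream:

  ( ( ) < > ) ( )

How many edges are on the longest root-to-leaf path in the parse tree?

[S [Q ( [S [Q ( )] [S [Q < >]]] )] [S [Q ( )]]]

5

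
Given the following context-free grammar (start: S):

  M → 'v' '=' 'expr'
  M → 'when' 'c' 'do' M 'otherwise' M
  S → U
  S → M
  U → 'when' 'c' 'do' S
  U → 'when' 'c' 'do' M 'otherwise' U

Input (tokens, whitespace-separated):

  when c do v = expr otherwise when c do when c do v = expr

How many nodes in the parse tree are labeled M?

2

[S [U when c do [M v = expr] otherwise [U when c do [S [U when c do [S [M v = expr]]]]]]]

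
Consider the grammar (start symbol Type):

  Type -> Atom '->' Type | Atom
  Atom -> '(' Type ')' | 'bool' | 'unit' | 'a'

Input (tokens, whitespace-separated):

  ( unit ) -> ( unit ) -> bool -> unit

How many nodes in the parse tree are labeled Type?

[Type [Atom ( [Type [Atom unit]] )] -> [Type [Atom ( [Type [Atom unit]] )] -> [Type [Atom bool] -> [Type [Atom unit]]]]]

6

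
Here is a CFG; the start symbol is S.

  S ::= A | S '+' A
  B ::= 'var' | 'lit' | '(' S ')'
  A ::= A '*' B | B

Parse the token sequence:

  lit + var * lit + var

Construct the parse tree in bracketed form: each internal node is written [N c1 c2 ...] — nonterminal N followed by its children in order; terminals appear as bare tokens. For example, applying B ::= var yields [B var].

S
S + A
S + A + A
A + A + A
B + A + A
lit + A + A
lit + A * B + A
lit + B * B + A
lit + var * B + A
lit + var * lit + A
lit + var * lit + B
lit + var * lit + var

[S [S [S [A [B lit]]] + [A [A [B var]] * [B lit]]] + [A [B var]]]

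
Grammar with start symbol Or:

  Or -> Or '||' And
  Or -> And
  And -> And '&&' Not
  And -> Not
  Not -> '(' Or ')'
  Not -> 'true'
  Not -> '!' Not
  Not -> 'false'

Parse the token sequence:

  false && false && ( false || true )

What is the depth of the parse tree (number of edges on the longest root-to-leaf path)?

7

[Or [And [And [And [Not false]] && [Not false]] && [Not ( [Or [Or [And [Not false]]] || [And [Not true]]] )]]]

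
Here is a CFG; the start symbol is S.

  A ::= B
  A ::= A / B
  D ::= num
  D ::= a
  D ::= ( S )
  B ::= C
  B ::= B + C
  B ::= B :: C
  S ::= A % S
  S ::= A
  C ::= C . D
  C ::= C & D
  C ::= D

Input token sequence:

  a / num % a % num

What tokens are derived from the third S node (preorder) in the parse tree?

[S [A [A [B [C [D a]]]] / [B [C [D num]]]] % [S [A [B [C [D a]]]] % [S [A [B [C [D num]]]]]]]

num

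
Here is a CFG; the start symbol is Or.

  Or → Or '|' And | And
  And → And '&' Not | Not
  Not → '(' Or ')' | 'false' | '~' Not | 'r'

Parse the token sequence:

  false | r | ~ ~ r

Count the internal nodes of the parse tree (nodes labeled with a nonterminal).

[Or [Or [Or [And [Not false]]] | [And [Not r]]] | [And [Not ~ [Not ~ [Not r]]]]]

11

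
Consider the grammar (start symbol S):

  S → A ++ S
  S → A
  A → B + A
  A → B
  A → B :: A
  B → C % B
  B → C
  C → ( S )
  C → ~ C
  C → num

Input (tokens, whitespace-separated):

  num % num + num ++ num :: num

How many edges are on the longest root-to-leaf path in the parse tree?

6

[S [A [B [C num] % [B [C num]]] + [A [B [C num]]]] ++ [S [A [B [C num]] :: [A [B [C num]]]]]]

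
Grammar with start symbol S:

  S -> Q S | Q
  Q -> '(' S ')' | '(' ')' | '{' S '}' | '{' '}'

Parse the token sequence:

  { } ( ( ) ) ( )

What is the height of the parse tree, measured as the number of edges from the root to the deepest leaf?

5

[S [Q { }] [S [Q ( [S [Q ( )]] )] [S [Q ( )]]]]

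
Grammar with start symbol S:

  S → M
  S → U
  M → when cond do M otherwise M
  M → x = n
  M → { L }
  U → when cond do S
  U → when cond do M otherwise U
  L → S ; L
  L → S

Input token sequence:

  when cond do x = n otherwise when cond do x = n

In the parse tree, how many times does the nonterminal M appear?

[S [U when cond do [M x = n] otherwise [U when cond do [S [M x = n]]]]]

2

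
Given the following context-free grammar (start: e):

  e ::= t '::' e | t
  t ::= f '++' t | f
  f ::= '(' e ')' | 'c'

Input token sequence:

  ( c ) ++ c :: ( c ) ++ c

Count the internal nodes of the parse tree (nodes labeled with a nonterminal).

[e [t [f ( [e [t [f c]]] )] ++ [t [f c]]] :: [e [t [f ( [e [t [f c]]] )] ++ [t [f c]]]]]

16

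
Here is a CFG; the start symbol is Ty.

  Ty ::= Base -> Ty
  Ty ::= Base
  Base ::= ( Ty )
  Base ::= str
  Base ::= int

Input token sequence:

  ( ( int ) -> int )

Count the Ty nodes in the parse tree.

[Ty [Base ( [Ty [Base ( [Ty [Base int]] )] -> [Ty [Base int]]] )]]

4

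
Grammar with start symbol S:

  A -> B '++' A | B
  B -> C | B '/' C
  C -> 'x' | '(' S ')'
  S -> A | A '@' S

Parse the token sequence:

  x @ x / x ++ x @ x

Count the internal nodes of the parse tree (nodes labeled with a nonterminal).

[S [A [B [C x]]] @ [S [A [B [B [C x]] / [C x]] ++ [A [B [C x]]]] @ [S [A [B [C x]]]]]]

17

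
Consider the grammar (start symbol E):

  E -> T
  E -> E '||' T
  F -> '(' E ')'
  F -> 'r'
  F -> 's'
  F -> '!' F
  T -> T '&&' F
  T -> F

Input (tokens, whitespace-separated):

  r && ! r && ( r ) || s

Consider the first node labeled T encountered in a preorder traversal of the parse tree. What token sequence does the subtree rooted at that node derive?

r && ! r && ( r )

[E [E [T [T [T [F r]] && [F ! [F r]]] && [F ( [E [T [F r]]] )]]] || [T [F s]]]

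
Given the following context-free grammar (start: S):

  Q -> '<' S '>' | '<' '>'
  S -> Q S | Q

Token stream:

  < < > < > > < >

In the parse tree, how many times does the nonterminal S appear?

[S [Q < [S [Q < >] [S [Q < >]]] >] [S [Q < >]]]

4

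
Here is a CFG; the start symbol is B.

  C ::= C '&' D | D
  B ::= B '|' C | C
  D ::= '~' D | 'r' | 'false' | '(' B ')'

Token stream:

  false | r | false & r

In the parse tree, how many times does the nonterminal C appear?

4

[B [B [B [C [D false]]] | [C [D r]]] | [C [C [D false]] & [D r]]]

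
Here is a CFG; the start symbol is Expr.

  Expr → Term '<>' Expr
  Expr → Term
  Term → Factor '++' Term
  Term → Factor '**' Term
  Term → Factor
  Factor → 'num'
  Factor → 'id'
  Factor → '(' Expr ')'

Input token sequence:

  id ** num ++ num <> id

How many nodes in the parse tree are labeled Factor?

[Expr [Term [Factor id] ** [Term [Factor num] ++ [Term [Factor num]]]] <> [Expr [Term [Factor id]]]]

4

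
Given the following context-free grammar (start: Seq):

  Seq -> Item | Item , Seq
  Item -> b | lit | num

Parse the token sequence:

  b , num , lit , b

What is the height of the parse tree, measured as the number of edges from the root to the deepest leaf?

5

[Seq [Item b] , [Seq [Item num] , [Seq [Item lit] , [Seq [Item b]]]]]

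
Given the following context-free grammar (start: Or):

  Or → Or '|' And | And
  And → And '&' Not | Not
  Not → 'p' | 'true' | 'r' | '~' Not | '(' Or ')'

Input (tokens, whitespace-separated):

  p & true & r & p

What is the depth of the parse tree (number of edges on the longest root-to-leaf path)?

[Or [And [And [And [And [Not p]] & [Not true]] & [Not r]] & [Not p]]]

6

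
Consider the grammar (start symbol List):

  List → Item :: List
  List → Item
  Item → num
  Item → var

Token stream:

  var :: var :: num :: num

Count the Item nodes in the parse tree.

4

[List [Item var] :: [List [Item var] :: [List [Item num] :: [List [Item num]]]]]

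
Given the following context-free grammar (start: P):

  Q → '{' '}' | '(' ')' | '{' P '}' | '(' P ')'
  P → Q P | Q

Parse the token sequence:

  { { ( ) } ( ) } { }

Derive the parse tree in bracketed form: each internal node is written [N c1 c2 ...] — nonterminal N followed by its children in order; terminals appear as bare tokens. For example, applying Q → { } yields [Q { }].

P
Q P
{ P } P
{ Q P } P
{ { P } P } P
{ { Q } P } P
{ { ( ) } P } P
{ { ( ) } Q } P
{ { ( ) } ( ) } P
{ { ( ) } ( ) } Q
{ { ( ) } ( ) } { }

[P [Q { [P [Q { [P [Q ( )]] }] [P [Q ( )]]] }] [P [Q { }]]]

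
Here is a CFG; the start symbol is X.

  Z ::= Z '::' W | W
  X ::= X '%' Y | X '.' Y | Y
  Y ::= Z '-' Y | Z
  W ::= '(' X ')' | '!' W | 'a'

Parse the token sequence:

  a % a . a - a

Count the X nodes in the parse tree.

[X [X [X [Y [Z [W a]]]] % [Y [Z [W a]]]] . [Y [Z [W a]] - [Y [Z [W a]]]]]

3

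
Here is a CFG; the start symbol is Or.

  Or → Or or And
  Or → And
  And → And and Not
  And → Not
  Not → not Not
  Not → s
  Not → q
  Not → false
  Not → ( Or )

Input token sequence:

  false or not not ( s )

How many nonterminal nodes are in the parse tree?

11

[Or [Or [And [Not false]]] or [And [Not not [Not not [Not ( [Or [And [Not s]]] )]]]]]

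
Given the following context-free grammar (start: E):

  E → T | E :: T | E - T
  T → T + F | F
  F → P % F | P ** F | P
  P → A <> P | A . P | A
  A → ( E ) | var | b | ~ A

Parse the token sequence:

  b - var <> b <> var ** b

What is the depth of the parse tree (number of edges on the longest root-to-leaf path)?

7

[E [E [T [F [P [A b]]]]] - [T [F [P [A var] <> [P [A b] <> [P [A var]]]] ** [F [P [A b]]]]]]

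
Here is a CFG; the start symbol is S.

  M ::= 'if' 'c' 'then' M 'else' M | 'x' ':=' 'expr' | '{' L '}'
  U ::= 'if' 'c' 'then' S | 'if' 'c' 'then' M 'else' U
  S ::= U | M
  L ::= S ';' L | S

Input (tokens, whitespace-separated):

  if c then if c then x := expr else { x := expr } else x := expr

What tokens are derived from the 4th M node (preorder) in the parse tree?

{ x := expr }

[S [M if c then [M if c then [M x := expr] else [M { [L [S [M x := expr]]] }]] else [M x := expr]]]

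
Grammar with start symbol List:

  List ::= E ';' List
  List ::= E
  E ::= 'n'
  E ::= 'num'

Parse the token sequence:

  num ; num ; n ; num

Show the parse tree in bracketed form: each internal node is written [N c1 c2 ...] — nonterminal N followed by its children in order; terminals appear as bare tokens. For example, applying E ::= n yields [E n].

[List [E num] ; [List [E num] ; [List [E n] ; [List [E num]]]]]

List
E ; List
num ; List
num ; E ; List
num ; num ; List
num ; num ; E ; List
num ; num ; n ; List
num ; num ; n ; E
num ; num ; n ; num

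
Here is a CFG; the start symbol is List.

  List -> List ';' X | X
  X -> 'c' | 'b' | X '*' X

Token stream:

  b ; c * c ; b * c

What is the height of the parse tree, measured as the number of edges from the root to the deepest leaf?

4

[List [List [List [X b]] ; [X [X c] * [X c]]] ; [X [X b] * [X c]]]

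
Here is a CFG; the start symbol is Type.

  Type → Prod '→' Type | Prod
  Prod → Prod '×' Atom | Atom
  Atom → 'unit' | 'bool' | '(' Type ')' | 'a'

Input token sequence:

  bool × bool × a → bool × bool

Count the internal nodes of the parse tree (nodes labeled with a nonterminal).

[Type [Prod [Prod [Prod [Atom bool]] × [Atom bool]] × [Atom a]] → [Type [Prod [Prod [Atom bool]] × [Atom bool]]]]

12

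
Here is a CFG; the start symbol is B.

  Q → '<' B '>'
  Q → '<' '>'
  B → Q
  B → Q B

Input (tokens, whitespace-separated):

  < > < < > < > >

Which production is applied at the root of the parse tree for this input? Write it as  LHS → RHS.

B → Q B

[B [Q < >] [B [Q < [B [Q < >] [B [Q < >]]] >]]]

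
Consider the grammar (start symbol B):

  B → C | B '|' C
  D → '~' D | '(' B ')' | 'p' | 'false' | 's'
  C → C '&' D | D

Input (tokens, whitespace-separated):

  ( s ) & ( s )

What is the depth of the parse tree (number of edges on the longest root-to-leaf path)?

7

[B [C [C [D ( [B [C [D s]]] )]] & [D ( [B [C [D s]]] )]]]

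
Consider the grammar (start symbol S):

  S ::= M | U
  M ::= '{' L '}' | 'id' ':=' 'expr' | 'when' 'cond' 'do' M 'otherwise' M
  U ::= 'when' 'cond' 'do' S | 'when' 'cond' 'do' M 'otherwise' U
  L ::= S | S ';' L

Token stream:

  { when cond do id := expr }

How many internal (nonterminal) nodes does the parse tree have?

7

[S [M { [L [S [U when cond do [S [M id := expr]]]]] }]]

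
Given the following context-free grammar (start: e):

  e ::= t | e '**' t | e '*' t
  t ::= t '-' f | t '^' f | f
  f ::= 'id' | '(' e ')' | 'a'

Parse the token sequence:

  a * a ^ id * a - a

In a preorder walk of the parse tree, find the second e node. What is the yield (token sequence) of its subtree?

a * a ^ id

[e [e [e [t [f a]]] * [t [t [f a]] ^ [f id]]] * [t [t [f a]] - [f a]]]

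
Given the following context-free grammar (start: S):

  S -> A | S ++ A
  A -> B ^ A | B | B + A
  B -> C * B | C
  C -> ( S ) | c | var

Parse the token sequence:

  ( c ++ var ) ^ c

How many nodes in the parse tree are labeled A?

[S [A [B [C ( [S [S [A [B [C c]]]] ++ [A [B [C var]]]] )]] ^ [A [B [C c]]]]]

4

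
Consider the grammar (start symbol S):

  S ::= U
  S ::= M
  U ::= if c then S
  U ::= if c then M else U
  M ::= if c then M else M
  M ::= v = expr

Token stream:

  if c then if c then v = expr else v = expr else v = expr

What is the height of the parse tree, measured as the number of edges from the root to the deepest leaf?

4

[S [M if c then [M if c then [M v = expr] else [M v = expr]] else [M v = expr]]]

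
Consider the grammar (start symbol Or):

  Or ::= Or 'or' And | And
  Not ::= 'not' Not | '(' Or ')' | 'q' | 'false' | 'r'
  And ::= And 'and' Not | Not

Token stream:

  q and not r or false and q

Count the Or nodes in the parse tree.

2

[Or [Or [And [And [Not q]] and [Not not [Not r]]]] or [And [And [Not false]] and [Not q]]]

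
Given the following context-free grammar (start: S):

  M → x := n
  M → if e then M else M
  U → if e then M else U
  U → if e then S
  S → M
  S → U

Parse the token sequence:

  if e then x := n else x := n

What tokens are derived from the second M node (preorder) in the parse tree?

[S [M if e then [M x := n] else [M x := n]]]

x := n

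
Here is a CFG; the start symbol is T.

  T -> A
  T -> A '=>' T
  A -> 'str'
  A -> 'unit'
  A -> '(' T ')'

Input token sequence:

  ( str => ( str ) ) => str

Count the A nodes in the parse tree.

5

[T [A ( [T [A str] => [T [A ( [T [A str]] )]]] )] => [T [A str]]]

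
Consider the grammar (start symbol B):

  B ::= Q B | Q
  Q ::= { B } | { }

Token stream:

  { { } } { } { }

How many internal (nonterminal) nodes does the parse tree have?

8

[B [Q { [B [Q { }]] }] [B [Q { }] [B [Q { }]]]]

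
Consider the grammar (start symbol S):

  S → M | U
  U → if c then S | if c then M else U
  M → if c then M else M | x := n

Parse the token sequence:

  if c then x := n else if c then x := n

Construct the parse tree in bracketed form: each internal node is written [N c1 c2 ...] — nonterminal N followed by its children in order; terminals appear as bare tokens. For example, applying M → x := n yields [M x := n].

[S [U if c then [M x := n] else [U if c then [S [M x := n]]]]]

S
U
if c then M else U
if c then x := n else U
if c then x := n else if c then S
if c then x := n else if c then M
if c then x := n else if c then x := n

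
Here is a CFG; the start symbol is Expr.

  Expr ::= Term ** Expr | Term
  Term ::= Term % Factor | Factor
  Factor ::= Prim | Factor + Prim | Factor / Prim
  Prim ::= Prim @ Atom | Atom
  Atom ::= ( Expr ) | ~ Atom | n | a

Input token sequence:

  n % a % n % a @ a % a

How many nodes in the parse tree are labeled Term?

5

[Expr [Term [Term [Term [Term [Term [Factor [Prim [Atom n]]]] % [Factor [Prim [Atom a]]]] % [Factor [Prim [Atom n]]]] % [Factor [Prim [Prim [Atom a]] @ [Atom a]]]] % [Factor [Prim [Atom a]]]]]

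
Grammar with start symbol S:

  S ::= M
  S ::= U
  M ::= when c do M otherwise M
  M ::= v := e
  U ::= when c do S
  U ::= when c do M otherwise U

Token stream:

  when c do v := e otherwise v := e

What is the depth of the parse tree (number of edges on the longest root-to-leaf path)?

[S [M when c do [M v := e] otherwise [M v := e]]]

3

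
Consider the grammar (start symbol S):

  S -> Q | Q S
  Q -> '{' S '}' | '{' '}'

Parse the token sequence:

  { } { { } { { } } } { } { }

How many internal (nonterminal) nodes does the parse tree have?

14

[S [Q { }] [S [Q { [S [Q { }] [S [Q { [S [Q { }]] }]]] }] [S [Q { }] [S [Q { }]]]]]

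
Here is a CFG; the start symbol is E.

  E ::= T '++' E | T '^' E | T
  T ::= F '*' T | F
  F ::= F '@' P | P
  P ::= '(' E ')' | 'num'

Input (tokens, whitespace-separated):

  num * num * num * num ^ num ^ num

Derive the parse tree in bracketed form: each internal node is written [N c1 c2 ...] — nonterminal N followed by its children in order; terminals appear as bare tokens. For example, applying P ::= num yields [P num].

E
T ^ E
F * T ^ E
P * T ^ E
num * T ^ E
num * F * T ^ E
num * P * T ^ E
num * num * T ^ E
num * num * F * T ^ E
num * num * P * T ^ E
num * num * num * T ^ E
num * num * num * F ^ E
num * num * num * P ^ E
num * num * num * num ^ E
num * num * num * num ^ T ^ E
num * num * num * num ^ F ^ E
num * num * num * num ^ P ^ E
num * num * num * num ^ num ^ E
num * num * num * num ^ num ^ T
num * num * num * num ^ num ^ F
num * num * num * num ^ num ^ P
num * num * num * num ^ num ^ num

[E [T [F [P num]] * [T [F [P num]] * [T [F [P num]] * [T [F [P num]]]]]] ^ [E [T [F [P num]]] ^ [E [T [F [P num]]]]]]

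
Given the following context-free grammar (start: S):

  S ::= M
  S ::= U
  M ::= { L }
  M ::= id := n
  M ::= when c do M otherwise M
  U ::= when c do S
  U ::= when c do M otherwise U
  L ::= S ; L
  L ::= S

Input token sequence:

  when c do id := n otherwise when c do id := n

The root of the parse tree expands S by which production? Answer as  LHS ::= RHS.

[S [U when c do [M id := n] otherwise [U when c do [S [M id := n]]]]]

S ::= U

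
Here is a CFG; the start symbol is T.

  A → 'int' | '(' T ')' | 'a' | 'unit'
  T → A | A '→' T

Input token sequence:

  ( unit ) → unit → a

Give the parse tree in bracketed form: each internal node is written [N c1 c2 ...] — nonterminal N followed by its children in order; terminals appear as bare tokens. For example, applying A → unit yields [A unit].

[T [A ( [T [A unit]] )] → [T [A unit] → [T [A a]]]]

T
A → T
( T ) → T
( A ) → T
( unit ) → T
( unit ) → A → T
( unit ) → unit → T
( unit ) → unit → A
( unit ) → unit → a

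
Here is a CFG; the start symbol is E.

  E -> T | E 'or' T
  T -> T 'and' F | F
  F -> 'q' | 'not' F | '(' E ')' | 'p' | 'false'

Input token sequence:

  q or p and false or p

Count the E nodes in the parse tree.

[E [E [E [T [F q]]] or [T [T [F p]] and [F false]]] or [T [F p]]]

3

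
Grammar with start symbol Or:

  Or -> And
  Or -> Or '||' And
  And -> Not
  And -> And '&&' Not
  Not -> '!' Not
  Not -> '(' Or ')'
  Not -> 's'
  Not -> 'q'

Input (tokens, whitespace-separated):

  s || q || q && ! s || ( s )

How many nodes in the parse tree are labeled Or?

[Or [Or [Or [Or [And [Not s]]] || [And [Not q]]] || [And [And [Not q]] && [Not ! [Not s]]]] || [And [Not ( [Or [And [Not s]]] )]]]

5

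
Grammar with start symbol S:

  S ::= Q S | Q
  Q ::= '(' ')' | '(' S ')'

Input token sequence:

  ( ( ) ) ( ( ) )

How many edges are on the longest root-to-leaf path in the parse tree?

5

[S [Q ( [S [Q ( )]] )] [S [Q ( [S [Q ( )]] )]]]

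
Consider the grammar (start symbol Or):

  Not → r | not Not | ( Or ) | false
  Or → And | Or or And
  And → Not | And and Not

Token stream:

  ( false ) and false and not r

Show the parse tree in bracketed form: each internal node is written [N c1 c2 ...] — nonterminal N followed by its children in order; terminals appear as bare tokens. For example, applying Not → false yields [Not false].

[Or [And [And [And [Not ( [Or [And [Not false]]] )]] and [Not false]] and [Not not [Not r]]]]

Or
And
And and Not
And and Not and Not
Not and Not and Not
( Or ) and Not and Not
( And ) and Not and Not
( Not ) and Not and Not
( false ) and Not and Not
( false ) and false and Not
( false ) and false and not Not
( false ) and false and not r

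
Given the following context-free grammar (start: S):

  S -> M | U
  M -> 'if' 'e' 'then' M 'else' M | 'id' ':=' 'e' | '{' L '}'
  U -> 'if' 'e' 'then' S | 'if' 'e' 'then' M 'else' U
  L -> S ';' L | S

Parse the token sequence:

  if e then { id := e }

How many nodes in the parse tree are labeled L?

1

[S [U if e then [S [M { [L [S [M id := e]]] }]]]]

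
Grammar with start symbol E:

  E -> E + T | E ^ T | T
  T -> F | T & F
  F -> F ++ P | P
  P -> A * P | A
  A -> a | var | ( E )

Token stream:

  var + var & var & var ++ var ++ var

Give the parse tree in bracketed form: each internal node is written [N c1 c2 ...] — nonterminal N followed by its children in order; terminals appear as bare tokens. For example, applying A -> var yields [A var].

[E [E [T [F [P [A var]]]]] + [T [T [T [F [P [A var]]]] & [F [P [A var]]]] & [F [F [F [P [A var]]] ++ [P [A var]]] ++ [P [A var]]]]]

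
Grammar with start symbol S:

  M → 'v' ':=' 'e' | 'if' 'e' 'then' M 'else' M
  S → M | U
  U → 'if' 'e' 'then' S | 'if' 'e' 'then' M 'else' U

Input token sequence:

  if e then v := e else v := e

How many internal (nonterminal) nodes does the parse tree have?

[S [M if e then [M v := e] else [M v := e]]]

4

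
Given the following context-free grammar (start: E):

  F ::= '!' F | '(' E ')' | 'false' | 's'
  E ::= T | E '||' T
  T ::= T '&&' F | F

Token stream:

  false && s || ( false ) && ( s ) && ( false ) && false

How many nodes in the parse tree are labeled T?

9

[E [E [T [T [F false]] && [F s]]] || [T [T [T [T [F ( [E [T [F false]]] )]] && [F ( [E [T [F s]]] )]] && [F ( [E [T [F false]]] )]] && [F false]]]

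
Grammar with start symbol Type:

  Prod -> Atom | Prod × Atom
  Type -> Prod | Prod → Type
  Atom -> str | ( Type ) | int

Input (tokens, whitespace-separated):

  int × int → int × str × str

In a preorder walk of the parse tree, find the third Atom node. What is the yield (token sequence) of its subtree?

int

[Type [Prod [Prod [Atom int]] × [Atom int]] → [Type [Prod [Prod [Prod [Atom int]] × [Atom str]] × [Atom str]]]]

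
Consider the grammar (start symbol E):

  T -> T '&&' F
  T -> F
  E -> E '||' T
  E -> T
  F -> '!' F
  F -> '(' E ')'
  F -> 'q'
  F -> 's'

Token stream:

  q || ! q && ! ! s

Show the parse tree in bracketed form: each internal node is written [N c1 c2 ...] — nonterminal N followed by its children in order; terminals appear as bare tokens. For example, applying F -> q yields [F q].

E
E || T
T || T
F || T
q || T
q || T && F
q || F && F
q || ! F && F
q || ! q && F
q || ! q && ! F
q || ! q && ! ! F
q || ! q && ! ! s

[E [E [T [F q]]] || [T [T [F ! [F q]]] && [F ! [F ! [F s]]]]]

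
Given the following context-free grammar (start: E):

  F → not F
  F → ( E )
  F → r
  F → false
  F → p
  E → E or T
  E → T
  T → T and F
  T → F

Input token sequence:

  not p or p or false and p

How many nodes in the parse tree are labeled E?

[E [E [E [T [F not [F p]]]] or [T [F p]]] or [T [T [F false]] and [F p]]]

3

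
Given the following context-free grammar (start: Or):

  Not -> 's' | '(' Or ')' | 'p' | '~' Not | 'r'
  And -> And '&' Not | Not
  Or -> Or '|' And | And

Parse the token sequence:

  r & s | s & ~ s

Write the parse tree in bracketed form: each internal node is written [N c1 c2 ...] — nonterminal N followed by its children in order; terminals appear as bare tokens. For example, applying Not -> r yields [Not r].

[Or [Or [And [And [Not r]] & [Not s]]] | [And [And [Not s]] & [Not ~ [Not s]]]]

Or
Or | And
And | And
And & Not | And
Not & Not | And
r & Not | And
r & s | And
r & s | And & Not
r & s | Not & Not
r & s | s & Not
r & s | s & ~ Not
r & s | s & ~ s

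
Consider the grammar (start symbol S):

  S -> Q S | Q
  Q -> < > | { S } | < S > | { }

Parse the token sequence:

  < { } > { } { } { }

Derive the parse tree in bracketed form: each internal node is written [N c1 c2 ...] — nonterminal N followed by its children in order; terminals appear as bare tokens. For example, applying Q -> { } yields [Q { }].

S
Q S
< S > S
< Q > S
< { } > S
< { } > Q S
< { } > { } S
< { } > { } Q S
< { } > { } { } S
< { } > { } { } Q
< { } > { } { } { }

[S [Q < [S [Q { }]] >] [S [Q { }] [S [Q { }] [S [Q { }]]]]]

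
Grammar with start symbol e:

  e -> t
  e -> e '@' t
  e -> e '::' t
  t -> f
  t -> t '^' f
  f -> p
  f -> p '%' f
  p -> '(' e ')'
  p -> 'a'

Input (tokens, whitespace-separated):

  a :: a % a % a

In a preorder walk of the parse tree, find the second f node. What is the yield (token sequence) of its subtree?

a % a % a

[e [e [t [f [p a]]]] :: [t [f [p a] % [f [p a] % [f [p a]]]]]]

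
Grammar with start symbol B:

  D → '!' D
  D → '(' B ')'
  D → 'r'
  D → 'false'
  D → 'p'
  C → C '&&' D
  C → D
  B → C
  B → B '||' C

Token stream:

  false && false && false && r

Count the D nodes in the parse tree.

4

[B [C [C [C [C [D false]] && [D false]] && [D false]] && [D r]]]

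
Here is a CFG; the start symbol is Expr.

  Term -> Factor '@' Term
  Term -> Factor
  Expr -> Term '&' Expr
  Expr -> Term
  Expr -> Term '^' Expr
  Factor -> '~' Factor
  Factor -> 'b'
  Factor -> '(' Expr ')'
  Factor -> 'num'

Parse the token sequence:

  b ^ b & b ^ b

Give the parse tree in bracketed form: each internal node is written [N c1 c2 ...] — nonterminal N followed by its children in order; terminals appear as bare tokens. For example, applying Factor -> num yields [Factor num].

[Expr [Term [Factor b]] ^ [Expr [Term [Factor b]] & [Expr [Term [Factor b]] ^ [Expr [Term [Factor b]]]]]]

Expr
Term ^ Expr
Factor ^ Expr
b ^ Expr
b ^ Term & Expr
b ^ Factor & Expr
b ^ b & Expr
b ^ b & Term ^ Expr
b ^ b & Factor ^ Expr
b ^ b & b ^ Expr
b ^ b & b ^ Term
b ^ b & b ^ Factor
b ^ b & b ^ b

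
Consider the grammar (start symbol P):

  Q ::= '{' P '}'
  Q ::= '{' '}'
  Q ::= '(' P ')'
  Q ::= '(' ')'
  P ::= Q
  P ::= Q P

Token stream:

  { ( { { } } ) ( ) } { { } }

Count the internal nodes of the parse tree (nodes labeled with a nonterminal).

14

[P [Q { [P [Q ( [P [Q { [P [Q { }]] }]] )] [P [Q ( )]]] }] [P [Q { [P [Q { }]] }]]]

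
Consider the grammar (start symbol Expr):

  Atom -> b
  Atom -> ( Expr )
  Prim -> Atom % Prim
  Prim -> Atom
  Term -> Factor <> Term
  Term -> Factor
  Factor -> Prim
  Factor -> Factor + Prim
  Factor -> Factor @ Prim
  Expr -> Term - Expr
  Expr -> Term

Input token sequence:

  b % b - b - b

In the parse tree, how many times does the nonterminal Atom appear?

[Expr [Term [Factor [Prim [Atom b] % [Prim [Atom b]]]]] - [Expr [Term [Factor [Prim [Atom b]]]] - [Expr [Term [Factor [Prim [Atom b]]]]]]]

4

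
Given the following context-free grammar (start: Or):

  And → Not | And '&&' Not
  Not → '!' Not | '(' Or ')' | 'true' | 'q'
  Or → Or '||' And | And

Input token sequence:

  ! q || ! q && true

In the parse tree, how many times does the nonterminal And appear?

[Or [Or [And [Not ! [Not q]]]] || [And [And [Not ! [Not q]]] && [Not true]]]

3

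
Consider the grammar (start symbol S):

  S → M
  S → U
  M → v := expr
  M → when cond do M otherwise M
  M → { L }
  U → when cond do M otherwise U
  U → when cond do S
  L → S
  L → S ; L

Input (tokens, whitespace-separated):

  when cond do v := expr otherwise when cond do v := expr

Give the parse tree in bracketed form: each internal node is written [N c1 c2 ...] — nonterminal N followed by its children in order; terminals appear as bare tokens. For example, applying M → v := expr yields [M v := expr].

S
U
when cond do M otherwise U
when cond do v := expr otherwise U
when cond do v := expr otherwise when cond do S
when cond do v := expr otherwise when cond do M
when cond do v := expr otherwise when cond do v := expr

[S [U when cond do [M v := expr] otherwise [U when cond do [S [M v := expr]]]]]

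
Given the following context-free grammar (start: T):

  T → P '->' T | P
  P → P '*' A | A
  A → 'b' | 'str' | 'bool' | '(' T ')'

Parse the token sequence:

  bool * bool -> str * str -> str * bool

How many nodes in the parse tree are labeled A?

[T [P [P [A bool]] * [A bool]] -> [T [P [P [A str]] * [A str]] -> [T [P [P [A str]] * [A bool]]]]]

6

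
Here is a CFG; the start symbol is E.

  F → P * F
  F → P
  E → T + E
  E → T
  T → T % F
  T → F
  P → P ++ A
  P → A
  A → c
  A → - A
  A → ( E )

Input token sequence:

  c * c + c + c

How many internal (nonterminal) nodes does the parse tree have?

18

[E [T [F [P [A c]] * [F [P [A c]]]]] + [E [T [F [P [A c]]]] + [E [T [F [P [A c]]]]]]]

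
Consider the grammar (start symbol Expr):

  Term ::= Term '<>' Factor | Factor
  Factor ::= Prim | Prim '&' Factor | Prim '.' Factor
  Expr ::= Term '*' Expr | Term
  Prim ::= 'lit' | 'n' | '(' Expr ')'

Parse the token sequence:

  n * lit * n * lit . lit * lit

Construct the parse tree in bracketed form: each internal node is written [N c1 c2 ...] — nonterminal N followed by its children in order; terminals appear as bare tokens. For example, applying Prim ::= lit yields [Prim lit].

[Expr [Term [Factor [Prim n]]] * [Expr [Term [Factor [Prim lit]]] * [Expr [Term [Factor [Prim n]]] * [Expr [Term [Factor [Prim lit] . [Factor [Prim lit]]]] * [Expr [Term [Factor [Prim lit]]]]]]]]

Expr
Term * Expr
Factor * Expr
Prim * Expr
n * Expr
n * Term * Expr
n * Factor * Expr
n * Prim * Expr
n * lit * Expr
n * lit * Term * Expr
n * lit * Factor * Expr
n * lit * Prim * Expr
n * lit * n * Expr
n * lit * n * Term * Expr
n * lit * n * Factor * Expr
n * lit * n * Prim . Factor * Expr
n * lit * n * lit . Factor * Expr
n * lit * n * lit . Prim * Expr
n * lit * n * lit . lit * Expr
n * lit * n * lit . lit * Term
n * lit * n * lit . lit * Factor
n * lit * n * lit . lit * Prim
n * lit * n * lit . lit * lit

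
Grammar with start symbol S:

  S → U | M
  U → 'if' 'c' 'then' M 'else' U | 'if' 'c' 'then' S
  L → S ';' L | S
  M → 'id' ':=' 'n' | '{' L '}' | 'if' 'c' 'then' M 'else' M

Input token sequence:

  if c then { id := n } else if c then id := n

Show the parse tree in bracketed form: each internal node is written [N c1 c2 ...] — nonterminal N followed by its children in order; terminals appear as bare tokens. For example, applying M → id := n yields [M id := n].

S
U
if c then M else U
if c then { L } else U
if c then { S } else U
if c then { M } else U
if c then { id := n } else U
if c then { id := n } else if c then S
if c then { id := n } else if c then M
if c then { id := n } else if c then id := n

[S [U if c then [M { [L [S [M id := n]]] }] else [U if c then [S [M id := n]]]]]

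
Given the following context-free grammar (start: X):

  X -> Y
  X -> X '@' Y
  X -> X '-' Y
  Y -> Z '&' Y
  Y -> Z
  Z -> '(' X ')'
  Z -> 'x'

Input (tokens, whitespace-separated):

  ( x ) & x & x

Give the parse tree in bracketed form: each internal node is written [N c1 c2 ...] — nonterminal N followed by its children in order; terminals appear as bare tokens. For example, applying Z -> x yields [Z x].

X
Y
Z & Y
( X ) & Y
( Y ) & Y
( Z ) & Y
( x ) & Y
( x ) & Z & Y
( x ) & x & Y
( x ) & x & Z
( x ) & x & x

[X [Y [Z ( [X [Y [Z x]]] )] & [Y [Z x] & [Y [Z x]]]]]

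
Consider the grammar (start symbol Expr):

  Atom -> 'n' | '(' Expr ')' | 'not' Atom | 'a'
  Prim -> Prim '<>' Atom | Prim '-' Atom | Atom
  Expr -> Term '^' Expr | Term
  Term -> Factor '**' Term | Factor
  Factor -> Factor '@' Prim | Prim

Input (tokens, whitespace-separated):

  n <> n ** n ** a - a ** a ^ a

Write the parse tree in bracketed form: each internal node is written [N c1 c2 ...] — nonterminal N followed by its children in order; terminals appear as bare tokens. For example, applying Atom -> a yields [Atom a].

[Expr [Term [Factor [Prim [Prim [Atom n]] <> [Atom n]]] ** [Term [Factor [Prim [Atom n]]] ** [Term [Factor [Prim [Prim [Atom a]] - [Atom a]]] ** [Term [Factor [Prim [Atom a]]]]]]] ^ [Expr [Term [Factor [Prim [Atom a]]]]]]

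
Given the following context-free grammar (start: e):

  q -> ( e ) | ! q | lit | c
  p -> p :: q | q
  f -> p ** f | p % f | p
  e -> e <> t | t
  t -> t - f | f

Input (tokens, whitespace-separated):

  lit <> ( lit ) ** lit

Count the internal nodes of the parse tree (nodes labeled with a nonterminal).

18

[e [e [t [f [p [q lit]]]]] <> [t [f [p [q ( [e [t [f [p [q lit]]]]] )]] ** [f [p [q lit]]]]]]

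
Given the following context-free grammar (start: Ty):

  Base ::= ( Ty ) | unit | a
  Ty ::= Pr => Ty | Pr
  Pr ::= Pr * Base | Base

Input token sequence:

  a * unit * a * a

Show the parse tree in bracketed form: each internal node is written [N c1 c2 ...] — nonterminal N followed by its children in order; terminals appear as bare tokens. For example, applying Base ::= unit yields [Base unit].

Ty
Pr
Pr * Base
Pr * Base * Base
Pr * Base * Base * Base
Base * Base * Base * Base
a * Base * Base * Base
a * unit * Base * Base
a * unit * a * Base
a * unit * a * a

[Ty [Pr [Pr [Pr [Pr [Base a]] * [Base unit]] * [Base a]] * [Base a]]]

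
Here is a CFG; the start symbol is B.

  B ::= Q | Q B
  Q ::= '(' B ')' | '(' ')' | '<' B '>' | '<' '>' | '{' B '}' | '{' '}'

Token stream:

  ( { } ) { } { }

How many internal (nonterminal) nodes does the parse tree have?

8

[B [Q ( [B [Q { }]] )] [B [Q { }] [B [Q { }]]]]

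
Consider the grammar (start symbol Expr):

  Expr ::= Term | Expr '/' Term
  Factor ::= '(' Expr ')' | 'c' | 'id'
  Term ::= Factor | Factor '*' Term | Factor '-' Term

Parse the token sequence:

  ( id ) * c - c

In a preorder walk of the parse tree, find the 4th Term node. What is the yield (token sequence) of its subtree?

[Expr [Term [Factor ( [Expr [Term [Factor id]]] )] * [Term [Factor c] - [Term [Factor c]]]]]

c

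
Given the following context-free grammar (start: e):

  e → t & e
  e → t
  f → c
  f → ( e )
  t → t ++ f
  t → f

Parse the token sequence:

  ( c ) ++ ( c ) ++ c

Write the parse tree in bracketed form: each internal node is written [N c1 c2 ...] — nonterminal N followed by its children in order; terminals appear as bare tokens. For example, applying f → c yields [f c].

e
t
t ++ f
t ++ f ++ f
f ++ f ++ f
( e ) ++ f ++ f
( t ) ++ f ++ f
( f ) ++ f ++ f
( c ) ++ f ++ f
( c ) ++ ( e ) ++ f
( c ) ++ ( t ) ++ f
( c ) ++ ( f ) ++ f
( c ) ++ ( c ) ++ f
( c ) ++ ( c ) ++ c

[e [t [t [t [f ( [e [t [f c]]] )]] ++ [f ( [e [t [f c]]] )]] ++ [f c]]]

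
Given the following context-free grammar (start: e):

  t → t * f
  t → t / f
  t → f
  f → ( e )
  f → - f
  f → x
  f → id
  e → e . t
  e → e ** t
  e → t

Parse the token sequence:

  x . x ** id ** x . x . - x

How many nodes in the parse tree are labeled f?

[e [e [e [e [e [e [t [f x]]] . [t [f x]]] ** [t [f id]]] ** [t [f x]]] . [t [f x]]] . [t [f - [f x]]]]

7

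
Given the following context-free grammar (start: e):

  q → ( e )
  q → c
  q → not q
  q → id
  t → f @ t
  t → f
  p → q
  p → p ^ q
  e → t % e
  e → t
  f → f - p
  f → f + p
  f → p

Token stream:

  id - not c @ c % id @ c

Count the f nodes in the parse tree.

[e [t [f [f [p [q id]]] - [p [q not [q c]]]] @ [t [f [p [q c]]]]] % [e [t [f [p [q id]]] @ [t [f [p [q c]]]]]]]

5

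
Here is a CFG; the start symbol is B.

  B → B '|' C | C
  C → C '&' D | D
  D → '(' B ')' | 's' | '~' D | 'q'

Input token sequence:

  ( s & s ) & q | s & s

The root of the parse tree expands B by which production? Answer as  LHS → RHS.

[B [B [C [C [D ( [B [C [C [D s]] & [D s]]] )]] & [D q]]] | [C [C [D s]] & [D s]]]

B → B '|' C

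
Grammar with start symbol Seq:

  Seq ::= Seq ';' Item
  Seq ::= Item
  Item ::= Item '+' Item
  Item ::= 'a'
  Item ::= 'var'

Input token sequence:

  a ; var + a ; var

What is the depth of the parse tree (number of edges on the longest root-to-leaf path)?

4

[Seq [Seq [Seq [Item a]] ; [Item [Item var] + [Item a]]] ; [Item var]]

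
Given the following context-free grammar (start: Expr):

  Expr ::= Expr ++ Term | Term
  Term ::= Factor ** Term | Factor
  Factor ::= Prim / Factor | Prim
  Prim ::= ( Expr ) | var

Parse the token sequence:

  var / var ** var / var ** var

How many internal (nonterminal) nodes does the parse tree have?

[Expr [Term [Factor [Prim var] / [Factor [Prim var]]] ** [Term [Factor [Prim var] / [Factor [Prim var]]] ** [Term [Factor [Prim var]]]]]]

14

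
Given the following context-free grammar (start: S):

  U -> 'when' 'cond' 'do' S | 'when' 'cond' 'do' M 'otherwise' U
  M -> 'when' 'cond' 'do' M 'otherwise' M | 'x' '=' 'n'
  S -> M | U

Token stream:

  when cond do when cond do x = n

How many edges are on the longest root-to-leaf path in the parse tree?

6

[S [U when cond do [S [U when cond do [S [M x = n]]]]]]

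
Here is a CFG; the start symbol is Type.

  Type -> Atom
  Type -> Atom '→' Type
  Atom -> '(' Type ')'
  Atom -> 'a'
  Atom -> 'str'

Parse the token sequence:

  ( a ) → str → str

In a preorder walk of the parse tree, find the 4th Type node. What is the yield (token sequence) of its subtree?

[Type [Atom ( [Type [Atom a]] )] → [Type [Atom str] → [Type [Atom str]]]]

str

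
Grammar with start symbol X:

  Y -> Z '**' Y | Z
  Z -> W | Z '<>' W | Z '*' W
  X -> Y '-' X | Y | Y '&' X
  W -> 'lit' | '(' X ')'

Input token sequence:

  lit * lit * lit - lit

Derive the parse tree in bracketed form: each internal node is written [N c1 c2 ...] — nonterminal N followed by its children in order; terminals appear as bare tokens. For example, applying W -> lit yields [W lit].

X
Y - X
Z - X
Z * W - X
Z * W * W - X
W * W * W - X
lit * W * W - X
lit * lit * W - X
lit * lit * lit - X
lit * lit * lit - Y
lit * lit * lit - Z
lit * lit * lit - W
lit * lit * lit - lit

[X [Y [Z [Z [Z [W lit]] * [W lit]] * [W lit]]] - [X [Y [Z [W lit]]]]]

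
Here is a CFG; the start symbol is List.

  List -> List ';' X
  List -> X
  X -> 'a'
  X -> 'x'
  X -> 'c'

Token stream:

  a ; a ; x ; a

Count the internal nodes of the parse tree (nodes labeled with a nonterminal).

[List [List [List [List [X a]] ; [X a]] ; [X x]] ; [X a]]

8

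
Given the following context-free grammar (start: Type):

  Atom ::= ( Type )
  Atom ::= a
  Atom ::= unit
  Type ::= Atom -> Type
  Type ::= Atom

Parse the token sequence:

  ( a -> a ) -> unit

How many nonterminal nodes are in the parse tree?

[Type [Atom ( [Type [Atom a] -> [Type [Atom a]]] )] -> [Type [Atom unit]]]

8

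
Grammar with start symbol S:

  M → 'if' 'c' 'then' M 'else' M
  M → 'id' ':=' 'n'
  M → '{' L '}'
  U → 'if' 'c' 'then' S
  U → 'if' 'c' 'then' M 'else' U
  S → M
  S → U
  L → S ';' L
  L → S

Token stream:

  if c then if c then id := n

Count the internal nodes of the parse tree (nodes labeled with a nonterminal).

[S [U if c then [S [U if c then [S [M id := n]]]]]]

6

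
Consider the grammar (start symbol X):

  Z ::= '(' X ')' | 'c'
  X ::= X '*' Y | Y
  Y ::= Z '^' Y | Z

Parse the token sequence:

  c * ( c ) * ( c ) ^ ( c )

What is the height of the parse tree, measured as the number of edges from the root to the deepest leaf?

7

[X [X [X [Y [Z c]]] * [Y [Z ( [X [Y [Z c]]] )]]] * [Y [Z ( [X [Y [Z c]]] )] ^ [Y [Z ( [X [Y [Z c]]] )]]]]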